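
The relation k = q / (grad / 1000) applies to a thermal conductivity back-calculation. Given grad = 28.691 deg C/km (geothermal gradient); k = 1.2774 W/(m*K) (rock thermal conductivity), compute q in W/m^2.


q = k * grad / 1000
q = 1.2774 * 28.691 / 1000
q = 0.036650 W/m^2


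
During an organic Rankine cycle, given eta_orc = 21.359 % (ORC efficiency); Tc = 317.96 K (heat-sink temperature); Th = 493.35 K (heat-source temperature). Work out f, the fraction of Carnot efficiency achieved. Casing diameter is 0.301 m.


f = (eta_orc/100) / (1 - Tc/Th)
f = (21.359/100) / (1 - 317.96/493.35)
f = 0.60080


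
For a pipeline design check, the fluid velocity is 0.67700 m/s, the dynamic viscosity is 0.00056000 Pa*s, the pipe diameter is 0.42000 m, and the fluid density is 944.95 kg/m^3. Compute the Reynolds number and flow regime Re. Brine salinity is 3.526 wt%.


Step 1: Re = rho*vel*D/mu = 944.95*0.677*0.42/0.00056 = 4.7980e+05
Step 2: Re = 4.7980e+05 > 4000, so flow is turbulent.
Re = 4.7980e+05 (turbulent)


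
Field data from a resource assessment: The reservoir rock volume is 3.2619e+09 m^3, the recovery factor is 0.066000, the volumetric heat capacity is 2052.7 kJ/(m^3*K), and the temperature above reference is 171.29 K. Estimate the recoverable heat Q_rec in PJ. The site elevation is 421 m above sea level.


Step 1: Q_s = Vr*rhoc*dT/1e12 = 3.2619e+09*2052.7*171.29/1e12 = 1146.907 PJ
Step 2: Q_rec = Q_s * RF = 1146.907 * 0.066 = 75.696 PJ
Q_rec = 75.696 PJ


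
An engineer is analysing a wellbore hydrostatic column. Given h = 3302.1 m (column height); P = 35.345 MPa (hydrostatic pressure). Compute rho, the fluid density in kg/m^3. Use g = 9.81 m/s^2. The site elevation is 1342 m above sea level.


rho = P * 1e6 / (g * h)
rho = 35.345 * 1e6 / (9.81 * 3302.1)
rho = 1091.1 kg/m^3


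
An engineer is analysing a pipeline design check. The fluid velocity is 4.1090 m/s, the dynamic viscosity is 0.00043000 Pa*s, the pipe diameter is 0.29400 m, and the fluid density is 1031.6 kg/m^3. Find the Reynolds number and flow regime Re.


Step 1: Re = rho*vel*D/mu = 1031.6*4.109*0.294/0.00043 = 2.8982e+06
Step 2: Re = 2.8982e+06 > 4000, so flow is turbulent.
Re = 2.8982e+06 (turbulent)


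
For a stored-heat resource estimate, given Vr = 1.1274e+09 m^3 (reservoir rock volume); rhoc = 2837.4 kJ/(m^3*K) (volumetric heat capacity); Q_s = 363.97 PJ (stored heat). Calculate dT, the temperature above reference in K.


dT = Q_s * 1e12 / (Vr * rhoc)
dT = 363.97 * 1e12 / (1.1274e+09 * 2837.4)
dT = 113.78 K


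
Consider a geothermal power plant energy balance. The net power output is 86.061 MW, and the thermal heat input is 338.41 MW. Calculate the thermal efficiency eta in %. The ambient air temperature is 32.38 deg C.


eta = W_net / Q_in * 100
eta = 86.061 / 338.41 * 100
eta = 25.431 %


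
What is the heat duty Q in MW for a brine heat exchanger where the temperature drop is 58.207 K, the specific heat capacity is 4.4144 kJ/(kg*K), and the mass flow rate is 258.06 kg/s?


Q = mdot * cp * dT / 1000
Q = 258.06 * 4.4144 * 58.207 / 1000
Q = 66.308 MW


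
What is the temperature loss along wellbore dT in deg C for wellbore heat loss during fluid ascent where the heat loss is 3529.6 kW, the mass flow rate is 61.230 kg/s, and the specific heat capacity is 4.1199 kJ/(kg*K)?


dT = Q_loss / (mdot * cp)
dT = 3529.6 / (61.230 * 4.1199)
dT = 13.99183 K
Convert (temperature difference, 1 K = 1 deg C): 13.99183 K = 13.99183 deg C
dT = 13.992 deg C


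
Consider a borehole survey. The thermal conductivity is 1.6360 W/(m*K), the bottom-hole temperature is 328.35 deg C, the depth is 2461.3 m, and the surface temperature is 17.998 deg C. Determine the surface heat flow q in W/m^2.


Step 1: grad = (T_d - T_surf)/d * 1000 = (328.35 - 17.998)/2461.3 * 1000 = 126.0927 deg C/km
Step 2: q = k * grad / 1000 = 1.636 * 126.0927 / 1000 = 0.20629 W/m^2
q = 0.20629 W/m^2


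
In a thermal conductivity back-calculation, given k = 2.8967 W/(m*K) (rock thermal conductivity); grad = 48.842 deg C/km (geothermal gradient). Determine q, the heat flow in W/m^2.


q = k * grad / 1000
q = 2.8967 * 48.842 / 1000
q = 0.14148 W/m^2


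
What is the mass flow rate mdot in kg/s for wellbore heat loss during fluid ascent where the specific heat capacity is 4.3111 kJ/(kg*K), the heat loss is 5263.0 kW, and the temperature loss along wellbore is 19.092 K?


mdot = Q_loss / (cp * dT)
mdot = 5263.0 / (4.3111 * 19.092)
mdot = 63.943 kg/s


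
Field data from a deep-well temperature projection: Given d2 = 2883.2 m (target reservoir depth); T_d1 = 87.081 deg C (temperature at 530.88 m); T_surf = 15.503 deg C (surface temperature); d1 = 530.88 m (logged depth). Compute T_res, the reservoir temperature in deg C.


Step 1: grad = (T_d1 - T_surf)/d1 * 1000 = (87.081 - 15.503)/530.88 * 1000 = 134.8290 deg C/km
Step 2: T_res = T_surf + grad*d2/1000 = 15.503 + 134.8290*2883.2/1000 = 404.24 deg C
T_res = 404.24 deg C


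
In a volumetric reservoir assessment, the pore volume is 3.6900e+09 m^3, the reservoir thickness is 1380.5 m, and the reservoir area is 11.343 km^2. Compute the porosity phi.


phi = Vp / (A * 1e6 * hr)
phi = 3.6900e+09 / (11.343 * 1e6 * 1380.5)
phi = 0.23565


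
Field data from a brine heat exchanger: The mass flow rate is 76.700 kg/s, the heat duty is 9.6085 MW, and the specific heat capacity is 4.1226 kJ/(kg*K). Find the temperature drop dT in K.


dT = Q * 1000 / (mdot * cp)
dT = 9.6085 * 1000 / (76.700 * 4.1226)
dT = 30.387 K


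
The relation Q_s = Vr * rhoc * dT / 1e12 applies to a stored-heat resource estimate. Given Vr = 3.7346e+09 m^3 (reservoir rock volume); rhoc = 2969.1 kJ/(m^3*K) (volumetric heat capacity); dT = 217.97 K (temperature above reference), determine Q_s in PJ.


Q_s = Vr * rhoc * dT / 1e12
Q_s = 3.7346e+09 * 2969.1 * 217.97 / 1e12
Q_s = 2416.9 PJ


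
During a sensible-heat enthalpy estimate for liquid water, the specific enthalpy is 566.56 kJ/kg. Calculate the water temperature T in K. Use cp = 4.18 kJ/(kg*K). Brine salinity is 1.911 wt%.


T = h / cp
T = 566.56 / 4.18
T = 135.5407 deg C
Convert to K: 135.5407 + 273.15 = 408.69 K
T = 408.69 K


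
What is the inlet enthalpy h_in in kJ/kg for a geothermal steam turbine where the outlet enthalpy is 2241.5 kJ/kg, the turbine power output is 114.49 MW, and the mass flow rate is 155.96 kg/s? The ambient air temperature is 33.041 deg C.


h_in = h_out + P * 1000 / mdot
h_in = 2241.5 + 114.49 * 1000 / 155.96
h_in = 2975.6 kJ/kg


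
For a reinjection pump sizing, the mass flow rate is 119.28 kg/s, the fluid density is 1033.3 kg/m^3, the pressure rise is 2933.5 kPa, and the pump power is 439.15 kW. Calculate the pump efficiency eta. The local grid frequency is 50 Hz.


eta = mdot * dP / (rho * P_pump)
eta = 119.28 * 2933.5 / (1033.3 * 439.15)
eta = 0.77111


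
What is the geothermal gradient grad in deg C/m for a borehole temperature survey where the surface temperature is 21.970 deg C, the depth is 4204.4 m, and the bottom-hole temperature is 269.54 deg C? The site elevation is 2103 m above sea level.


grad = (T_d - T_surf) / d * 1000
grad = (269.54 - 21.970) / 4204.4 * 1000
grad = 58.88355 deg C/km
Convert: 58.88355 deg C/km * 0.001 = 0.058884 deg C/m
grad = 0.058884 deg C/m


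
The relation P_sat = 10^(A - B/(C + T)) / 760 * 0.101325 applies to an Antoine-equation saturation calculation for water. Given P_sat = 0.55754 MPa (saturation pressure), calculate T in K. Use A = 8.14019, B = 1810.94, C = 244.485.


T = B / (A - log10(P_sat * 760 / 0.101325)) - C
T = 1810.94 / (8.14019 - log10(0.55754 * 760 / 0.101325)) - 244.485
T = 156.2703 deg C
Convert to K: 156.2703 + 273.15 = 429.42 K
T = 429.42 K


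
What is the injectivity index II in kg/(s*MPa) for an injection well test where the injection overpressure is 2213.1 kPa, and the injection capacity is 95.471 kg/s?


II = mdot * 1000 / dP
II = 95.471 * 1000 / 2213.1
II = 43.139 kg/(s*MPa)


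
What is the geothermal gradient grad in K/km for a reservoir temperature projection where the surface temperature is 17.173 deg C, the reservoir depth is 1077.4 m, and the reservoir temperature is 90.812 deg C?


grad = (T_res - T_surf) / d * 1000
grad = (90.812 - 17.173) / 1077.4 * 1000
grad = 68.34880 deg C/km
Convert: 68.34880 deg C/km * 1.0 = 68.349 K/km
grad = 68.349 K/km


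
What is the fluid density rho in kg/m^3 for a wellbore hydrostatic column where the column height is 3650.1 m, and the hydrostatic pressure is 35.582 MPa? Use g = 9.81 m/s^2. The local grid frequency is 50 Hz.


rho = P * 1e6 / (g * h)
rho = 35.582 * 1e6 / (9.81 * 3650.1)
rho = 993.70 kg/m^3


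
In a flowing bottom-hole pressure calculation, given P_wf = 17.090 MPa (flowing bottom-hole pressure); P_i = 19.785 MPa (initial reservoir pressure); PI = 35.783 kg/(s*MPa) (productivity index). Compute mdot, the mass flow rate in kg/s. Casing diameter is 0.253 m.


mdot = (P_i - P_wf) * PI
mdot = (19.785 - 17.090) * 35.783
mdot = 96.435 kg/s


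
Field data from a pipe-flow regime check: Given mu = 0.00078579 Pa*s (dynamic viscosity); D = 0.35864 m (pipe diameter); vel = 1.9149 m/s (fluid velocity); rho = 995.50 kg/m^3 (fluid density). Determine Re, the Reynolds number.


Re = rho * vel * D / mu
Re = 995.50 * 1.9149 * 0.35864 / 0.00078579
Re = 8.7004e+05


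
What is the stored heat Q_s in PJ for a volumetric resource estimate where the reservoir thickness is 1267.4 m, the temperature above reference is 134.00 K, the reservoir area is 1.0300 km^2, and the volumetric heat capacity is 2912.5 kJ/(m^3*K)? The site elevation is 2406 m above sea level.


Step 1: Vr = A*1e6*hr = 1.03*1e6*1267.4 = 1.305422e+09 m^3
Step 2: Q_s = Vr*rhoc*dT/1e12 = 1.305422e+09*2912.5*134.0/1e12 = 509.47 PJ
Q_s = 509.47 PJ


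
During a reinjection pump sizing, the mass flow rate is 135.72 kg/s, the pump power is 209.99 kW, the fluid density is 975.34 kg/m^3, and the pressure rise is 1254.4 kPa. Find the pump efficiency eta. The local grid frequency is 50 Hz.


eta = mdot * dP / (rho * P_pump)
eta = 135.72 * 1254.4 / (975.34 * 209.99)
eta = 0.83124


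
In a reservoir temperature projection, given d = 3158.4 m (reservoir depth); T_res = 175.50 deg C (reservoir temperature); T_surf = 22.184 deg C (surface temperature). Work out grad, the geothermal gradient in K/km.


grad = (T_res - T_surf) / d * 1000
grad = (175.50 - 22.184) / 3158.4 * 1000
grad = 48.54230 deg C/km
Convert: 48.54230 deg C/km * 1.0 = 48.542 K/km
grad = 48.542 K/km


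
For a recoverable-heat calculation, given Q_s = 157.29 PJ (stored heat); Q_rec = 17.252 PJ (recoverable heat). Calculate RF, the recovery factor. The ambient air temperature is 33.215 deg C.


RF = Q_rec / Q_s
RF = 17.252 / 157.29
RF = 0.10968


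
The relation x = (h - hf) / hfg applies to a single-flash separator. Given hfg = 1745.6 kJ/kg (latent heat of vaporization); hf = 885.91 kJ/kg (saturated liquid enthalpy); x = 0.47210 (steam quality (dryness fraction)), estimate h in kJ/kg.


h = hf + x * hfg
h = 885.91 + 0.47210 * 1745.6
h = 1710.0 kJ/kg


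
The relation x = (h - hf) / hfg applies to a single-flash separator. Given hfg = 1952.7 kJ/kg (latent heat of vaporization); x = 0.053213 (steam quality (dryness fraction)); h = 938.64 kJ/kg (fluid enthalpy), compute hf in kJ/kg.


hf = h - x * hfg
hf = 938.64 - 0.053213 * 1952.7
hf = 834.73 kJ/kg


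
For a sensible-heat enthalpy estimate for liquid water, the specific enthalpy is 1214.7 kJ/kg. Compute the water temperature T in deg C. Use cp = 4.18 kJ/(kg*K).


T = h / cp
T = 1214.7 / 4.18
T = 290.60 deg C


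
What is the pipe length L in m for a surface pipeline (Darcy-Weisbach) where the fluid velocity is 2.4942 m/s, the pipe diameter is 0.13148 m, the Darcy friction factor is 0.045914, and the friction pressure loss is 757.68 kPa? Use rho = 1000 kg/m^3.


L = dP*1000*D / (f*rho*vel^2/2)
L = 757.68*1000*0.13148 / (0.045914*1000*2.4942^2/2)
L = 697.54 m


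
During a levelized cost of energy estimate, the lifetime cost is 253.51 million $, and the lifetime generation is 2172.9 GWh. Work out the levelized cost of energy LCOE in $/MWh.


LCOE = C_tot / E_tot * 100
LCOE = 253.51 / 2172.9 * 100
LCOE = 11.66690 cents/kWh
Convert: 11.66690 cents/kWh * 10.0 = 116.67 $/MWh
LCOE = 116.67 $/MWh


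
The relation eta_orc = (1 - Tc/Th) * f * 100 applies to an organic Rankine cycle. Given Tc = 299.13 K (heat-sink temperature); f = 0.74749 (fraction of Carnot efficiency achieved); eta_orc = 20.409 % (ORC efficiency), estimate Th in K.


Th = Tc / (1 - (eta_orc/100)/f)
Th = 299.13 / (1 - (20.409/100)/0.74749)
Th = 411.48 K


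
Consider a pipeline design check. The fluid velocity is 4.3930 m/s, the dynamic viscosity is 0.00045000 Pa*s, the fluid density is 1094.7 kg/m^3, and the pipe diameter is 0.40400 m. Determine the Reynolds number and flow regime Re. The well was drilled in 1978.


Step 1: Re = rho*vel*D/mu = 1094.7*4.393*0.404/0.00045 = 4.3174e+06
Step 2: Re = 4.3174e+06 > 4000, so flow is turbulent.
Re = 4.3174e+06 (turbulent)


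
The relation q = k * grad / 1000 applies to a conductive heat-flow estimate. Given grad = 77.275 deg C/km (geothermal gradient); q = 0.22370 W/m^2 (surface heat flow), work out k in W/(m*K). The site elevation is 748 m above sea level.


k = q * 1000 / grad
k = 0.22370 * 1000 / 77.275
k = 2.8949 W/(m*K)


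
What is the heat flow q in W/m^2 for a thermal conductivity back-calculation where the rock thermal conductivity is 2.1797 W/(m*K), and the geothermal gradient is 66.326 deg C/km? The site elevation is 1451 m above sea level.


q = k * grad / 1000
q = 2.1797 * 66.326 / 1000
q = 0.14457 W/m^2


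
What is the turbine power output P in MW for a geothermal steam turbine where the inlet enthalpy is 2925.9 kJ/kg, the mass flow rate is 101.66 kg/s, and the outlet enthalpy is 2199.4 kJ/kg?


P = mdot * (h_in - h_out) / 1000
P = 101.66 * (2925.9 - 2199.4) / 1000
P = 73.856 MW


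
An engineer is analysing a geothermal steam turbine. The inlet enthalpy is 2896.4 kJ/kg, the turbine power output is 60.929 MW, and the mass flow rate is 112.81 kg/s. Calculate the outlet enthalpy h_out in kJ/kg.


h_out = h_in - P * 1000 / mdot
h_out = 2896.4 - 60.929 * 1000 / 112.81
h_out = 2356.3 kJ/kg


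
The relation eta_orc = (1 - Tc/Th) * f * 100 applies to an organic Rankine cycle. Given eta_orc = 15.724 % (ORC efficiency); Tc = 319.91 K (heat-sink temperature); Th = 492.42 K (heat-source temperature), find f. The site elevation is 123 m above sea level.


f = (eta_orc/100) / (1 - Tc/Th)
f = (15.724/100) / (1 - 319.91/492.42)
f = 0.44883


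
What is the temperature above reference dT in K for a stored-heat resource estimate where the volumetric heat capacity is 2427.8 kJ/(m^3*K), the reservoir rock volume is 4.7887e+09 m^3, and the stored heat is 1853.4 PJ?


dT = Q_s * 1e12 / (Vr * rhoc)
dT = 1853.4 * 1e12 / (4.7887e+09 * 2427.8)
dT = 159.42 K


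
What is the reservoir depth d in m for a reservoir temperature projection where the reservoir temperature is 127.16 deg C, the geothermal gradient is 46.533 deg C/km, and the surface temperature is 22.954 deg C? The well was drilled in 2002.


d = (T_res - T_surf) / grad * 1000
d = (127.16 - 22.954) / 46.533 * 1000
d = 2239.4 m


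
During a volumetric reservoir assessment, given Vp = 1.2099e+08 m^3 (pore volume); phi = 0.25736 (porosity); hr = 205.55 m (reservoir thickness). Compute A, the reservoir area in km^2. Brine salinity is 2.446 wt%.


A = Vp / (1e6 * hr * phi)
A = 1.2099e+08 / (1e6 * 205.55 * 0.25736)
A = 2.2871 km^2


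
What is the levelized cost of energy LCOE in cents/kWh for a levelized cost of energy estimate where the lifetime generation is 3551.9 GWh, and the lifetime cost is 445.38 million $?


LCOE = C_tot / E_tot * 100
LCOE = 445.38 / 3551.9 * 100
LCOE = 12.539 cents/kWh


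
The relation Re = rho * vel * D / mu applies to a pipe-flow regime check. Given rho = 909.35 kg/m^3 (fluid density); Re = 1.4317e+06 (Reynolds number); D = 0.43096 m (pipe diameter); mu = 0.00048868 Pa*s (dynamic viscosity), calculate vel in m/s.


vel = Re * mu / (rho * D)
vel = 1.4317e+06 * 0.00048868 / (909.35 * 0.43096)
vel = 1.7853 m/s


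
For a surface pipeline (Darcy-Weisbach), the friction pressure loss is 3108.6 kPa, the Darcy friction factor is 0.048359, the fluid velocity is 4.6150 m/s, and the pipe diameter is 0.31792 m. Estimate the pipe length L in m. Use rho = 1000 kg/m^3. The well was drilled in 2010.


L = dP*1000*D / (f*rho*vel^2/2)
L = 3108.6*1000*0.31792 / (0.048359*1000*4.6150^2/2)
L = 1919.1 m


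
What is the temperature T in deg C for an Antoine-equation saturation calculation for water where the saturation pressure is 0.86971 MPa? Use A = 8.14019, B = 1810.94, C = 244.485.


T = B / (A - log10(P_sat * 760 / 0.101325)) - C
T = 1810.94 / (8.14019 - log10(0.86971 * 760 / 0.101325)) - 244.485
T = 174.16 deg C


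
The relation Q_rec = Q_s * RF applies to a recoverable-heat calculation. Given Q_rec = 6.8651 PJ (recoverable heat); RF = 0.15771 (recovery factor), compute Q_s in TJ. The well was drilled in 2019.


Q_s = Q_rec / RF
Q_s = 6.8651 / 0.15771
Q_s = 43.52990 PJ
Convert: 43.52990 PJ * 1000.0 = 43530 TJ
Q_s = 43530 TJ


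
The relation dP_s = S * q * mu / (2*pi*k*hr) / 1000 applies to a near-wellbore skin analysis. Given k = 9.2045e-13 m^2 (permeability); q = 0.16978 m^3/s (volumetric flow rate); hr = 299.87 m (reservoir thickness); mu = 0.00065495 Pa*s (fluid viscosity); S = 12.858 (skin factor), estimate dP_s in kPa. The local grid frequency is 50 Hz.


dP_s = S * q * mu / (2*pi*k*hr) / 1000
dP_s = 12.858 * 0.16978 * 0.00065495 / (2*pi*9.2045e-13*299.87) / 1000
dP_s = 824.43 kPa


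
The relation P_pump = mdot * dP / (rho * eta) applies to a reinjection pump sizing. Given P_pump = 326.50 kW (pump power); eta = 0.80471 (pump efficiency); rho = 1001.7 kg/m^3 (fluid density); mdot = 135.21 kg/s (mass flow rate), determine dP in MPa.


dP = P_pump * rho * eta / mdot
dP = 326.50 * 1001.7 * 0.80471 / 135.21
dP = 1946.487 kPa
Convert: 1946.487 kPa * 0.001 = 1.9465 MPa
dP = 1.9465 MPa


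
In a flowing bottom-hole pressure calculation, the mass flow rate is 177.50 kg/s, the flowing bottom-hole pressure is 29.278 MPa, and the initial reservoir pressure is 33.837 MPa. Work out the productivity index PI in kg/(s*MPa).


PI = mdot / (P_i - P_wf)
PI = 177.50 / (33.837 - 29.278)
PI = 38.934 kg/(s*MPa)


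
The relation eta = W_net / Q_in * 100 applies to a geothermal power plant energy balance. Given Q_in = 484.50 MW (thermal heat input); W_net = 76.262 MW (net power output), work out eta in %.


eta = W_net / Q_in * 100
eta = 76.262 / 484.50 * 100
eta = 15.740 %


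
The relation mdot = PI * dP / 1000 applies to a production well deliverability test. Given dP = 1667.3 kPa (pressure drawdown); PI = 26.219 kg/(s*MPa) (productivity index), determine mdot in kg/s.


mdot = PI * dP / 1000
mdot = 26.219 * 1667.3 / 1000
mdot = 43.715 kg/s


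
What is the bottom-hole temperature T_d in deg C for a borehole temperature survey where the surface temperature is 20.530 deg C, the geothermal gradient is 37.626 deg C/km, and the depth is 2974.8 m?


T_d = T_surf + grad * d / 1000
T_d = 20.530 + 37.626 * 2974.8 / 1000
T_d = 132.46 deg C


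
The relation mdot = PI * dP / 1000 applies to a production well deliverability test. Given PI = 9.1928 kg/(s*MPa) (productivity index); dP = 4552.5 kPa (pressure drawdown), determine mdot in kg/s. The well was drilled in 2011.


mdot = PI * dP / 1000
mdot = 9.1928 * 4552.5 / 1000
mdot = 41.850 kg/s


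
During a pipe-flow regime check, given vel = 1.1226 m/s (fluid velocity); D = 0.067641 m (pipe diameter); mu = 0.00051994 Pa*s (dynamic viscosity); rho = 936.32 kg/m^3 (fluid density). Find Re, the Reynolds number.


Re = rho * vel * D / mu
Re = 936.32 * 1.1226 * 0.067641 / 0.00051994
Re = 1.3674e+05


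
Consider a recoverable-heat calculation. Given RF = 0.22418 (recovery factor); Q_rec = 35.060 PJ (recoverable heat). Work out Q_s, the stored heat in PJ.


Q_s = Q_rec / RF
Q_s = 35.060 / 0.22418
Q_s = 156.39 PJ


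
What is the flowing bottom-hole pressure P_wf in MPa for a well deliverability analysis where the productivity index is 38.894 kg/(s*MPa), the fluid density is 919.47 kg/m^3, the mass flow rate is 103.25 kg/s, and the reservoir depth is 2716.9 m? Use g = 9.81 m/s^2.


Step 1: P_i = rho*g*h/1e6 = 919.47*9.81*2716.9/1e6 = 24.50644 MPa
Step 2: P_wf = P_i - mdot/PI = 24.50644 - 103.25/38.894 = 21.852 MPa
P_wf = 21.852 MPa


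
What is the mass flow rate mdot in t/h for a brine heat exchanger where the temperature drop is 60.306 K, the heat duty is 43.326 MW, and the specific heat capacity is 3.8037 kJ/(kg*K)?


mdot = Q * 1000 / (cp * dT)
mdot = 43.326 * 1000 / (3.8037 * 60.306)
mdot = 188.8782 kg/s
Convert: 188.8782 kg/s * 3.6 = 679.96 t/h
mdot = 679.96 t/h


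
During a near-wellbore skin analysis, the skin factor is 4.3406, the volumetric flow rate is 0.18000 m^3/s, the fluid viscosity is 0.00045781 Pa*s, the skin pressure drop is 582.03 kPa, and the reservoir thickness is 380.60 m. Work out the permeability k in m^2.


k = S*q*mu / (2*pi*dP_s*1000*hr)
k = 4.3406*0.18000*0.00045781 / (2*pi*582.03*1000*380.60)
k = 2.5699e-13 m^2


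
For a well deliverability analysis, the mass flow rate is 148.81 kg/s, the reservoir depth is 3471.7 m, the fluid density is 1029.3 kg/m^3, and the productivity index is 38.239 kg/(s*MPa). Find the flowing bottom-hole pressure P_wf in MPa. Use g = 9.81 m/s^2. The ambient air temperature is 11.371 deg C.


Step 1: P_i = rho*g*h/1e6 = 1029.3*9.81*3471.7/1e6 = 35.05526 MPa
Step 2: P_wf = P_i - mdot/PI = 35.05526 - 148.81/38.239 = 31.164 MPa
P_wf = 31.164 MPa


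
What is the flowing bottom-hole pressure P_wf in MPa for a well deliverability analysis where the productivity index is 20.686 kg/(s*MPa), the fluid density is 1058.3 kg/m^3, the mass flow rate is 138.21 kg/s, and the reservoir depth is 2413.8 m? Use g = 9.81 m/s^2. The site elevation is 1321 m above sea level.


Step 1: P_i = rho*g*h/1e6 = 1058.3*9.81*2413.8/1e6 = 25.05989 MPa
Step 2: P_wf = P_i - mdot/PI = 25.05989 - 138.21/20.686 = 18.379 MPa
P_wf = 18.379 MPa


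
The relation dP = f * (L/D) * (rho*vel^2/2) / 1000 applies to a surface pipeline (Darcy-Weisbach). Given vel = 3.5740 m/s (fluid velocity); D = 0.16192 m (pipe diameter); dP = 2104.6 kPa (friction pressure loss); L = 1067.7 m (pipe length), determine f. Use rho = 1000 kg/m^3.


f = dP*1000 / ((L/D)*(rho*vel^2/2))
f = 2104.6*1000 / ((1067.7/0.16192)*(1000*3.5740^2/2))
f = 0.049974


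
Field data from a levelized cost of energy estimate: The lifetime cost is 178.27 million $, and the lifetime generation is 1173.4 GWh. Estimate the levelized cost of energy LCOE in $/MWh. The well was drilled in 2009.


LCOE = C_tot / E_tot * 100
LCOE = 178.27 / 1173.4 * 100
LCOE = 15.19260 cents/kWh
Convert: 15.19260 cents/kWh * 10.0 = 151.93 $/MWh
LCOE = 151.93 $/MWh


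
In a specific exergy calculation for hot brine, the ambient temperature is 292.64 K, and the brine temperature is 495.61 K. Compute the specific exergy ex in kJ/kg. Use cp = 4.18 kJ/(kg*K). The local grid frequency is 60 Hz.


ex = cp * ((T_b - T_0) - T_0 * ln(T_b/T_0))
ex = 4.18 * ((495.61 - 292.64) - 292.64 * ln(495.61/292.64))
ex = 203.96 kJ/kg


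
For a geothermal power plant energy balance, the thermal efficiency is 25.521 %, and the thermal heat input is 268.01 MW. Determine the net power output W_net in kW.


W_net = eta / 100 * Q_in
W_net = 25.521 / 100 * 268.01
W_net = 68.39883 MW
Convert: 68.39883 MW * 1000.0 = 68399 kW
W_net = 68399 kW


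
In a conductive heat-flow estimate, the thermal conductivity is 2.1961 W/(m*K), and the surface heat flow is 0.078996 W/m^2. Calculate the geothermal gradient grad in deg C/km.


grad = q * 1000 / k
grad = 0.078996 * 1000 / 2.1961
grad = 35.971 deg C/km


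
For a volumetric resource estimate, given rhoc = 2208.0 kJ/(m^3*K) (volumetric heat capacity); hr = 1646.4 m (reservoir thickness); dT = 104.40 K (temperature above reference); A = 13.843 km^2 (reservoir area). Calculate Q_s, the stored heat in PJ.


Step 1: Vr = A*1e6*hr = 13.843*1e6*1646.4 = 2.279112e+10 m^3
Step 2: Q_s = Vr*rhoc*dT/1e12 = 2.279112e+10*2208.0*104.4/1e12 = 5253.7 PJ
Q_s = 5253.7 PJ


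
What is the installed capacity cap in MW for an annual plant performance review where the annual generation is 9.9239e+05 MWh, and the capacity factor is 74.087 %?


cap = E_a / (CF/100 * 8760)
cap = 9.9239e+05 / (74.087/100 * 8760)
cap = 152.91 MW


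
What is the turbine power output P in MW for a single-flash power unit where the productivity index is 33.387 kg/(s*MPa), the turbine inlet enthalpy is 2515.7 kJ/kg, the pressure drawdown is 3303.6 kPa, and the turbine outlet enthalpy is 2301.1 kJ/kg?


Step 1: mdot = PI * dP / 1000 = 33.387 * 3303.6 / 1000 = 110.2973 kg/s
Step 2: P = mdot*(h_in - h_out)/1000 = 110.2973*(2515.7 - 2301.1)/1000 = 23.670 MW
P = 23.670 MW


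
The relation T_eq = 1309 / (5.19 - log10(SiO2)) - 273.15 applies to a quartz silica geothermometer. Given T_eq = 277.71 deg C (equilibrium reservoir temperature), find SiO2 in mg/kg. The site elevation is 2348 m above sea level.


SiO2 = 10^(5.19 - 1309/(T_eq + 273.15))
SiO2 = 10^(5.19 - 1309/(277.71 + 273.15))
SiO2 = 651.20 mg/kg


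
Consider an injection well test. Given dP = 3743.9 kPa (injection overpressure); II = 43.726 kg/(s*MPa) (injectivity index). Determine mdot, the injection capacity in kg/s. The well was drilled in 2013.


mdot = II * dP / 1000
mdot = 43.726 * 3743.9 / 1000
mdot = 163.71 kg/s


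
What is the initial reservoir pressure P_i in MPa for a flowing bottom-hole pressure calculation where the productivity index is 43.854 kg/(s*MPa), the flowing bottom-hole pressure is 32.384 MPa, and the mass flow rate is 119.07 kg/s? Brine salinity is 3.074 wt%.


P_i = P_wf + mdot / PI
P_i = 32.384 + 119.07 / 43.854
P_i = 35.099 MPa


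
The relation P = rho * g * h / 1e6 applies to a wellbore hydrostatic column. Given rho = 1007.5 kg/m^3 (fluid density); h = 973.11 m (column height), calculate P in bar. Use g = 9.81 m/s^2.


P = rho * g * h / 1e6
P = 1007.5 * 9.81 * 973.11 / 1e6
P = 9.617806 MPa
Convert: 9.617806 MPa * 10.0 = 96.178 bar
P = 96.178 bar


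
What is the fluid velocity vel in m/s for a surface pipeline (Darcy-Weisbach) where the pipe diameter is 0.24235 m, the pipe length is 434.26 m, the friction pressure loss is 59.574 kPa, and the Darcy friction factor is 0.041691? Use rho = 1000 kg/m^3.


vel = sqrt(dP*1000*2*D / (f*L*rho))
vel = sqrt(59.574*1000*2*0.24235 / (0.041691*434.26*1000))
vel = 1.2629 m/s


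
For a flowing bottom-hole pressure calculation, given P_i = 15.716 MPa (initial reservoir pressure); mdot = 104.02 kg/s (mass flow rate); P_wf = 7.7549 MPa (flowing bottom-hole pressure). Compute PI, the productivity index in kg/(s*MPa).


PI = mdot / (P_i - P_wf)
PI = 104.02 / (15.716 - 7.7549)
PI = 13.066 kg/(s*MPa)


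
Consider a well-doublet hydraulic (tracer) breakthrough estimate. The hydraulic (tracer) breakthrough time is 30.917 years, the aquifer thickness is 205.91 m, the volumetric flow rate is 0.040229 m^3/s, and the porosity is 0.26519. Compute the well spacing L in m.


L = sqrt(t_bt*365.25*86400*3*Qv / (pi*hr*phi))
L = sqrt(30.917*365.25*86400*3*0.040229 / (pi*205.91*0.26519))
L = 828.49 m


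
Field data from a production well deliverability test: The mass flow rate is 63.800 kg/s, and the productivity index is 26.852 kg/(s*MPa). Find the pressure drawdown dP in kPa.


dP = mdot * 1000 / PI
dP = 63.800 * 1000 / 26.852
dP = 2376.0 kPa


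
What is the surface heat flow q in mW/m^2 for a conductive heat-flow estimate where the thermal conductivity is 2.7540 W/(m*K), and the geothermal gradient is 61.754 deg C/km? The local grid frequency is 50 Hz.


q = k * grad / 1000
q = 2.7540 * 61.754 / 1000
q = 0.1700705 W/m^2
Convert: 0.1700705 W/m^2 * 1000.0 = 170.07 mW/m^2
q = 170.07 mW/m^2


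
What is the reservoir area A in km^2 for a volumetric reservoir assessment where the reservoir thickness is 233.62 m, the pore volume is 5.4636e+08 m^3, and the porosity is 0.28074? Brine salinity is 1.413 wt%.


A = Vp / (1e6 * hr * phi)
A = 5.4636e+08 / (1e6 * 233.62 * 0.28074)
A = 8.3304 km^2


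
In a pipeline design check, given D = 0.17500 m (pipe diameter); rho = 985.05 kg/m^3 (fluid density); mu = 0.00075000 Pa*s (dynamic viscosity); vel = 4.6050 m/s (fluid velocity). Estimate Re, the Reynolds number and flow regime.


Step 1: Re = rho*vel*D/mu = 985.05*4.605*0.175/0.00075 = 1.0584e+06
Step 2: Re = 1.0584e+06 > 4000, so flow is turbulent.
Re = 1.0584e+06 (turbulent)


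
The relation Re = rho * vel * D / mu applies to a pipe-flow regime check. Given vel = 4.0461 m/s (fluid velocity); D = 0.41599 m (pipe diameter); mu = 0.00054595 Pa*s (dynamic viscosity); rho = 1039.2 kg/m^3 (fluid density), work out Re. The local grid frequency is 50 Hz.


Re = rho * vel * D / mu
Re = 1039.2 * 4.0461 * 0.41599 / 0.00054595
Re = 3.2038e+06


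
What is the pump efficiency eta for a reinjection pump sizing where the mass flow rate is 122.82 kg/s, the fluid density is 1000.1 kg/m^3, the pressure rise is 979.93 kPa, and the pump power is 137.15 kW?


eta = mdot * dP / (rho * P_pump)
eta = 122.82 * 979.93 / (1000.1 * 137.15)
eta = 0.87746


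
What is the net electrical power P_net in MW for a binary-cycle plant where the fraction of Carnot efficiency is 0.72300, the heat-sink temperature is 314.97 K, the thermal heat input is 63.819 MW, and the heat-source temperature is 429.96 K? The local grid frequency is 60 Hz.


Step 1: eta = (1 - Tc/Th)*f = (1 - 314.97/429.96)*0.723 = 0.1933616
Step 2: P_net = eta * Q_in = 0.1933616 * 63.819 = 12.340 MW
P_net = 12.340 MW


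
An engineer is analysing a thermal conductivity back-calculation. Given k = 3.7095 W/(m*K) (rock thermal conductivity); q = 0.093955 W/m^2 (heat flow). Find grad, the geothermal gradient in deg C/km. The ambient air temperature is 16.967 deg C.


grad = q / k * 1000
grad = 0.093955 / 3.7095 * 1000
grad = 25.328 deg C/km


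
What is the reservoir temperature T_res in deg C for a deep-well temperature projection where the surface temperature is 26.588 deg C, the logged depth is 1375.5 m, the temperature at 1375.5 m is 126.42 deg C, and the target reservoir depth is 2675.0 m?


Step 1: grad = (T_d1 - T_surf)/d1 * 1000 = (126.42 - 26.588)/1375.5 * 1000 = 72.57870 deg C/km
Step 2: T_res = T_surf + grad*d2/1000 = 26.588 + 72.57870*2675.0/1000 = 220.74 deg C
T_res = 220.74 deg C


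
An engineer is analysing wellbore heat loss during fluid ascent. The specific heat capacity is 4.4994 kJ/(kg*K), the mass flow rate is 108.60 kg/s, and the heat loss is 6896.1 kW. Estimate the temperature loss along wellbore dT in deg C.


dT = Q_loss / (mdot * cp)
dT = 6896.1 / (108.60 * 4.4994)
dT = 14.11299 K
Convert (temperature difference, 1 K = 1 deg C): 14.11299 K = 14.11299 deg C
dT = 14.113 deg C


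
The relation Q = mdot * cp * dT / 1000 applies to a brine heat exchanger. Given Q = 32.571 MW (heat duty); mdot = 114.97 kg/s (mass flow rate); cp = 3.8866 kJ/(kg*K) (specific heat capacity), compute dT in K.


dT = Q * 1000 / (mdot * cp)
dT = 32.571 * 1000 / (114.97 * 3.8866)
dT = 72.891 K


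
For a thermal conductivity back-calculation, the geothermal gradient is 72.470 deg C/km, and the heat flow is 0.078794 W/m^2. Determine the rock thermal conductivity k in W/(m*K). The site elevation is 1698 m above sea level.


k = q / (grad / 1000)
k = 0.078794 / (72.470 / 1000)
k = 1.0873 W/(m*K)


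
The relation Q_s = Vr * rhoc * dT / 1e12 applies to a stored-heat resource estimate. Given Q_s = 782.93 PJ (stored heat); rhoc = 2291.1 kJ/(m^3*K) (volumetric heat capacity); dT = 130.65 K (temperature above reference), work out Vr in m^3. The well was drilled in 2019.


Vr = Q_s * 1e12 / (rhoc * dT)
Vr = 782.93 * 1e12 / (2291.1 * 130.65)
Vr = 2.6156e+09 m^3


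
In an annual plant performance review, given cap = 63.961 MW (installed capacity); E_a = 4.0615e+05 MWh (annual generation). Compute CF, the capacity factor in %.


CF = E_a / (cap * 8760) * 100
CF = 4.0615e+05 / (63.961 * 8760) * 100
CF = 72.488 %


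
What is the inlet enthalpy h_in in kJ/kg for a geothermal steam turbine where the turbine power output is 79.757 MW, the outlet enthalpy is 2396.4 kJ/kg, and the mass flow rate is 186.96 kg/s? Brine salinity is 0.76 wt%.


h_in = h_out + P * 1000 / mdot
h_in = 2396.4 + 79.757 * 1000 / 186.96
h_in = 2823.0 kJ/kg


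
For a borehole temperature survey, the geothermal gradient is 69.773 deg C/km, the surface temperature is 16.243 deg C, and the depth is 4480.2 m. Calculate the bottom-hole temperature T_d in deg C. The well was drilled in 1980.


T_d = T_surf + grad * d / 1000
T_d = 16.243 + 69.773 * 4480.2 / 1000
T_d = 328.84 deg C


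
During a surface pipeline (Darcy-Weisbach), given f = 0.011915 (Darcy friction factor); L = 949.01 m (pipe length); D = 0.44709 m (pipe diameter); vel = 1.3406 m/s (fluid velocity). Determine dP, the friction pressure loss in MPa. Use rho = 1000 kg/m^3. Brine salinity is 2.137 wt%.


dP = f * (L/D) * (rho*vel^2/2) / 1000
dP = 0.011915 * (949.01/0.44709) * (1000*1.3406^2/2) / 1000
dP = 22.72680 kPa
Convert: 22.72680 kPa * 0.001 = 0.022727 MPa
dP = 0.022727 MPa


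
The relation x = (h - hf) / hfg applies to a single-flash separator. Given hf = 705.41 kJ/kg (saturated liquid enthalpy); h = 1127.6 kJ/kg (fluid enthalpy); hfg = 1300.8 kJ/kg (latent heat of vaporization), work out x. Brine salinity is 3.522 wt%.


x = (h - hf) / hfg
x = (1127.6 - 705.41) / 1300.8
x = 0.32456


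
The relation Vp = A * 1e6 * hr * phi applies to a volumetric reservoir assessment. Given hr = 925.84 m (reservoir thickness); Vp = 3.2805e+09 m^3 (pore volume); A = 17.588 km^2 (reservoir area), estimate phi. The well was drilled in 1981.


phi = Vp / (A * 1e6 * hr)
phi = 3.2805e+09 / (17.588 * 1e6 * 925.84)
phi = 0.20146


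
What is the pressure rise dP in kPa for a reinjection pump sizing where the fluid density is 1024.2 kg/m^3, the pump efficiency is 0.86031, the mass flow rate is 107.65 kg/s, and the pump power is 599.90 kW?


dP = P_pump * rho * eta / mdot
dP = 599.90 * 1024.2 * 0.86031 / 107.65
dP = 4910.3 kPa


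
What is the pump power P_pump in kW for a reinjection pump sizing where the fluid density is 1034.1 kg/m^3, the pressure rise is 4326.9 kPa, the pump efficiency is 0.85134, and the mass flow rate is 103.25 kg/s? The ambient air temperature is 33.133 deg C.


P_pump = mdot * dP / (rho * eta)
P_pump = 103.25 * 4326.9 / (1034.1 * 0.85134)
P_pump = 507.46 kW


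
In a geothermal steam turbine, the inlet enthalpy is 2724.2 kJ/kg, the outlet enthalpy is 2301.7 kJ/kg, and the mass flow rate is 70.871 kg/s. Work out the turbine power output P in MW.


P = mdot * (h_in - h_out) / 1000
P = 70.871 * (2724.2 - 2301.7) / 1000
P = 29.943 MW


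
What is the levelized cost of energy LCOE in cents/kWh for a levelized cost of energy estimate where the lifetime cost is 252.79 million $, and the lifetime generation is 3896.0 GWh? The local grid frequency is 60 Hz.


LCOE = C_tot / E_tot * 100
LCOE = 252.79 / 3896.0 * 100
LCOE = 6.4884 cents/kWh


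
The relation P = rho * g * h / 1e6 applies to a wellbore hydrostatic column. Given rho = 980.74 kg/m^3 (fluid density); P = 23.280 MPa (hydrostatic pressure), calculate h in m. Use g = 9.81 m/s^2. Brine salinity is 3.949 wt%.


h = P * 1e6 / (g * rho)
h = 23.280 * 1e6 / (9.81 * 980.74)
h = 2419.7 m


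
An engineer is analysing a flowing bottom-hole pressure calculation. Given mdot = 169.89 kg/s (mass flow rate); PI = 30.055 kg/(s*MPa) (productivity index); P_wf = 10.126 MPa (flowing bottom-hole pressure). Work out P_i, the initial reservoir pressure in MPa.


P_i = P_wf + mdot / PI
P_i = 10.126 + 169.89 / 30.055
P_i = 15.779 MPa


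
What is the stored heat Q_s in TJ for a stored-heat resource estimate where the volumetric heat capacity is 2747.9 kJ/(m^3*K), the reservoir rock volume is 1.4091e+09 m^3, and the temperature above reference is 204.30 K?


Q_s = Vr * rhoc * dT / 1e12
Q_s = 1.4091e+09 * 2747.9 * 204.30 / 1e12
Q_s = 791.0631 PJ
Convert: 791.0631 PJ * 1000.0 = 7.9106e+05 TJ
Q_s = 7.9106e+05 TJ


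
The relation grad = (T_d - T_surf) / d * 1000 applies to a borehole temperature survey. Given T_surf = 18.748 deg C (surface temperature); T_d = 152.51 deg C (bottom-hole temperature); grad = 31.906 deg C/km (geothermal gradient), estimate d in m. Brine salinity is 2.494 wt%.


d = (T_d - T_surf) / grad * 1000
d = (152.51 - 18.748) / 31.906 * 1000
d = 4192.4 m


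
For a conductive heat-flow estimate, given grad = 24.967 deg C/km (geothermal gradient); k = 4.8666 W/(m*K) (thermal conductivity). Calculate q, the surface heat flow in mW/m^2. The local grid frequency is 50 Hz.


q = k * grad / 1000
q = 4.8666 * 24.967 / 1000
q = 0.1215044 W/m^2
Convert: 0.1215044 W/m^2 * 1000.0 = 121.50 mW/m^2
q = 121.50 mW/m^2


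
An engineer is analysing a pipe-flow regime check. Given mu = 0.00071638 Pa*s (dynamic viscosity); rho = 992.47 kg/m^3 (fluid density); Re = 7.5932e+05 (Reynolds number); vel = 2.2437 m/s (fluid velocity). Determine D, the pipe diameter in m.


D = Re * mu / (rho * vel)
D = 7.5932e+05 * 0.00071638 / (992.47 * 2.2437)
D = 0.24428 m


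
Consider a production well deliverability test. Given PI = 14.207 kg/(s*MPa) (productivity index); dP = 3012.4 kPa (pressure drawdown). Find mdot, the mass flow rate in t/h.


mdot = PI * dP / 1000
mdot = 14.207 * 3012.4 / 1000
mdot = 42.79717 kg/s
Convert: 42.79717 kg/s * 3.6 = 154.07 t/h
mdot = 154.07 t/h


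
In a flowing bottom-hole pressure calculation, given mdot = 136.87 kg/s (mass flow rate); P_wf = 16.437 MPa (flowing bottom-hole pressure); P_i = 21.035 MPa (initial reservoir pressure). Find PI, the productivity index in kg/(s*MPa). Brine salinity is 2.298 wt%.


PI = mdot / (P_i - P_wf)
PI = 136.87 / (21.035 - 16.437)
PI = 29.767 kg/(s*MPa)


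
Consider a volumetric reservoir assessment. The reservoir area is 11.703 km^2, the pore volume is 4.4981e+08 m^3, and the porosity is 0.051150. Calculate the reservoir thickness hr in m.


hr = Vp / (A * 1e6 * phi)
hr = 4.4981e+08 / (11.703 * 1e6 * 0.051150)
hr = 751.43 m


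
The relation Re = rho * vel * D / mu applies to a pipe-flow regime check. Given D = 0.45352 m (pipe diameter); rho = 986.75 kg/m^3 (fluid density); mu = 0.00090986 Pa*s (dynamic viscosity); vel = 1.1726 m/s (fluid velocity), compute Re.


Re = rho * vel * D / mu
Re = 986.75 * 1.1726 * 0.45352 / 0.00090986
Re = 5.7674e+05


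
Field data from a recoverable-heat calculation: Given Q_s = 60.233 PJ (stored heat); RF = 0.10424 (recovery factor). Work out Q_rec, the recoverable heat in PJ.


Q_rec = Q_s * RF
Q_rec = 60.233 * 0.10424
Q_rec = 6.2787 PJ


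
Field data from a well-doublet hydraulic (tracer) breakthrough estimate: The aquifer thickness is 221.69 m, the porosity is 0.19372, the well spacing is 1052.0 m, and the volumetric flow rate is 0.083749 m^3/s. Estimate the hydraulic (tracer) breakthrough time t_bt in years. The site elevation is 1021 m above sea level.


t_bt = pi * hr * phi * L^2 / (3 * Qv) / (365.25*86400)
t_bt = pi * 221.69 * 0.19372 * 1052.0^2 / (3 * 0.083749) / (365.25*86400)
t_bt = 18.832 years


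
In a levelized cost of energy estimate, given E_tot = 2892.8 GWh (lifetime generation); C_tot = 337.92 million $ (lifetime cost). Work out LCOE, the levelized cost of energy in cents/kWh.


LCOE = C_tot / E_tot * 100
LCOE = 337.92 / 2892.8 * 100
LCOE = 11.681 cents/kWh


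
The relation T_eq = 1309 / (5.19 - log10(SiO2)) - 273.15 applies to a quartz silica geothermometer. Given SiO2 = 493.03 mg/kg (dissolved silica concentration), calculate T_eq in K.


T_eq = 1309 / (5.19 - log10(SiO2)) - 273.15
T_eq = 1309 / (5.19 - log10(493.03)) - 273.15
T_eq = 251.0525 deg C
Convert to K: 251.0525 + 273.15 = 524.20 K
T_eq = 524.20 K
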